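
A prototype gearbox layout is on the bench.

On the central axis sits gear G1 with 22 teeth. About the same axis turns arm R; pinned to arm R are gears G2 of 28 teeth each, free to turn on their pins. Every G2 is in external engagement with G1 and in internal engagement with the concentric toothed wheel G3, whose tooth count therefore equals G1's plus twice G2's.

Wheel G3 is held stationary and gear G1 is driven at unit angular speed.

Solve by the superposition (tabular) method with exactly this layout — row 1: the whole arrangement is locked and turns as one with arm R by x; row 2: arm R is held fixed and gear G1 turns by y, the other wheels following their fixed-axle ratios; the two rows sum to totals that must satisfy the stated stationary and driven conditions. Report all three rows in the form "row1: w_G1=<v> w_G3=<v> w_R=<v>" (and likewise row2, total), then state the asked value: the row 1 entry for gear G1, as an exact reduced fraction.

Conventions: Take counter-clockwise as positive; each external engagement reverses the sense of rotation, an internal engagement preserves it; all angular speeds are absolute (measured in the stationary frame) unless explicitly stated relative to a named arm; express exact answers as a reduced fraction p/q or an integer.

row1: w_G1=11/50 w_G3=11/50 w_R=11/50
row2: w_G1=39/50 w_G3=-11/50 w_R=0
total: w_G1=1 w_G3=0 w_R=11/50
asked value: 11/50

topology: planetary set — G1 22T / G2 28T / G3 78T, arm = carrier (Willis)
superposition row 1 [locked train]: every member turns x
superposition row 2 [arm held]: sun y, ring −(22/78)·y, arm 0
boundary: total ω_ring = x − (22/78)·y = 0 and total ω_sun = x + y = 1  ⇒  y = 39/50, x = 11/50
row 2 ring = −(22/78)·39/50 = -11/50
totals (row 1 + row 2): sun 11/50 + 39/50 = 1, ring 11/50 + (-11/50) = 0, arm 11/50 + 0 = 11/50
asked cell (row1, sun) = 11/50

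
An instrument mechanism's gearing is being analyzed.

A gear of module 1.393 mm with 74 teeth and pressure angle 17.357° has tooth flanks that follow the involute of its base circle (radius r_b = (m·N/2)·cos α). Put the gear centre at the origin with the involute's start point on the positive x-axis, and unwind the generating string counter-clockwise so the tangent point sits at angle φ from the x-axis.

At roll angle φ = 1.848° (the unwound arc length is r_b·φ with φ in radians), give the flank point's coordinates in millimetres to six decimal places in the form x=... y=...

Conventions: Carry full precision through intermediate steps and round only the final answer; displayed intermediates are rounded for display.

single-mesh involute tooth geometry (74T wheel at module 1.393)
pitch radius r_p = m·N/2 = 1.393·74/2 = 51.541000
base radius r_b = r_p·cos α = 51.541000·cos 17.357° = 49.194054
roll angle φ = 1.848° = 0.03225368 rad
x = r_b·(cos φ + φ·sin φ) = 49.219636
y = r_b·(sin φ − φ·cos φ) = 0.000550

x=49.219636 y=0.000550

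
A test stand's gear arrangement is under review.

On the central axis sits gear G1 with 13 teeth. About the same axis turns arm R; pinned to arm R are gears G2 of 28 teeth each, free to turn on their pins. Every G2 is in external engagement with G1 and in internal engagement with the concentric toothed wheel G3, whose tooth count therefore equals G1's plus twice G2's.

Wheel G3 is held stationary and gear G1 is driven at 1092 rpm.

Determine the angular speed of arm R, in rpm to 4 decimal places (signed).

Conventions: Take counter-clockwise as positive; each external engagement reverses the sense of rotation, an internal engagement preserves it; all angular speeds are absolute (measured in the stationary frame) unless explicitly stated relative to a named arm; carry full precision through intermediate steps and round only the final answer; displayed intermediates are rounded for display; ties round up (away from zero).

class = planetary set [G3 = 13+2·28 = 69; Willis about the carrier]
normalise by the input: solve with ω_sun = 1, then scale by 1092 rpm
ring teeth: 13 + 2·28 = 69
13(ω_sun−ω_arm) = −69(ω_ring−ω_arm),  ω_ring = 0, ω_sun = 1
13(1−ω_arm) = −69(0−ω_arm)  ⇒  82·ω_arm = 13  ⇒  ω_arm = 13/82
scale: ω_arm = 13/82 × 1092 rpm = +173.1220 rpm

+173.1220 rpm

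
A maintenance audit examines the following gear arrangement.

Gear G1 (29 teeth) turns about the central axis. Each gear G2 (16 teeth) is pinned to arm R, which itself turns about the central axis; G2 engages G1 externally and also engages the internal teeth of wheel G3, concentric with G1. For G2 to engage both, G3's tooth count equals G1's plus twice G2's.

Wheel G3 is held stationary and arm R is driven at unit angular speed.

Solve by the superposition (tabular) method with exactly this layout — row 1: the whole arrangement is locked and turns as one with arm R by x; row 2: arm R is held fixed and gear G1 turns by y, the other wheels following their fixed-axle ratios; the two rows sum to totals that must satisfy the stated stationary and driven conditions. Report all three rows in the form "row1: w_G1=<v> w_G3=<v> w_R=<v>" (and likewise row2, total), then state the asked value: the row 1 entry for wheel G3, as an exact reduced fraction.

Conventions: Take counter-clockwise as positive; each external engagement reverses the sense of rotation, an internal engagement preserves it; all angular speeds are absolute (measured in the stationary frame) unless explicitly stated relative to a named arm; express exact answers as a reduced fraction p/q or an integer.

row1: w_G1=1 w_G3=1 w_R=1
row2: w_G1=61/29 w_G3=-1 w_R=0
total: w_G1=90/29 w_G3=0 w_R=1
asked value: 1

class = planetary set [G3 = 29+2·16 = 61; Willis about the carrier]
row 1: whole set turns with the arm by x
row 2 (arm held, sun turns y): ω_ring = −(29/61)·y, ω_arm = 0
boundary: total ω_ring = x − (29/61)·y = 0 and total ω_arm = x = 1  ⇒  y = 61/29, x = 1
row 2 ring = −(29/61)·61/29 = -1
totals (row 1 + row 2): sun 1 + 61/29 = 90/29, ring 1 + (-1) = 0, arm 1 + 0 = 1
asked cell (row1, ring) = 1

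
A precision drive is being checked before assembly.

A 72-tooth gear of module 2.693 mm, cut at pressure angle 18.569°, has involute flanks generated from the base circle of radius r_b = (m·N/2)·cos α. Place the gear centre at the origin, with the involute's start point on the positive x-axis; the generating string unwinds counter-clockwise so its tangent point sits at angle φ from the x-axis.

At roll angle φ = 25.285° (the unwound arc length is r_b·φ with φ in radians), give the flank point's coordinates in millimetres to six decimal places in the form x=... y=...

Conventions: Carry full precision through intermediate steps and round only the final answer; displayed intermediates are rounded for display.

x=100.418879 y=2.581893

class = single-mesh tooth geometry [base-circle involute, m = 2.693, 72T]
pitch radius r_p = m·N/2 = 2.693·72/2 = 96.948000
base radius r_b = r_p·cos α = 96.948000·cos 18.569° = 91.900969
roll angle φ = 25.285° = 0.44130650 rad
x = r_b·(cos φ + φ·sin φ) = 100.418879
y = r_b·(sin φ − φ·cos φ) = 2.581893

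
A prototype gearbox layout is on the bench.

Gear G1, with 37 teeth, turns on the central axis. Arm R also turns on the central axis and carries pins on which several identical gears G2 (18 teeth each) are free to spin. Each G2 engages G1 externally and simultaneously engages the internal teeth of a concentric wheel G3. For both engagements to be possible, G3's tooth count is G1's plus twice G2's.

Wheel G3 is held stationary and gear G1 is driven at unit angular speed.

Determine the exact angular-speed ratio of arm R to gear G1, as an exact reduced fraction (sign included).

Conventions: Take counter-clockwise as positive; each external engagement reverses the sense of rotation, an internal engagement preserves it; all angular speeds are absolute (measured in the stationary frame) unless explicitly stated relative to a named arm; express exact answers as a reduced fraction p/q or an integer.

37/110

planetary set (37T centre, 18T on arm, 73T internal) — Willis relation
ring teeth: 37 + 2·18 = 73
37(ω_sun−ω_arm) = −73(ω_ring−ω_arm),  ω_ring = 0, ω_sun = 1
37(1−ω_arm) = −73(0−ω_arm)  ⇒  110·ω_arm = 37  ⇒  ω_arm = 37/110
ω_out/ω_in = 37/110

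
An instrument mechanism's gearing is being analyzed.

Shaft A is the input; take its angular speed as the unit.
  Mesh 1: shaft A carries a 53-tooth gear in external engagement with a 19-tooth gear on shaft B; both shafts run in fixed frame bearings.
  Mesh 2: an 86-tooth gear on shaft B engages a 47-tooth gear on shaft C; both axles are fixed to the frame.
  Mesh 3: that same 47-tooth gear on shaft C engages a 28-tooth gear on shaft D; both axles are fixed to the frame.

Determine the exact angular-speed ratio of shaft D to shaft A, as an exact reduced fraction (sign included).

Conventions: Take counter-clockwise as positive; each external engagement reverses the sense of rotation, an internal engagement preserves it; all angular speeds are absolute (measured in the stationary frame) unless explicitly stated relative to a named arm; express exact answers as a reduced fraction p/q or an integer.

class = fixed-axis compound train [3 meshes; 3 ratios multiply, 3 sense flips]
mesh 1 [53T→19T]: running ratio 53/19, sense −
mesh 2 [86T→47T]: running ratio 4558/893, sense +
mesh 3 [47T→28T]: running ratio 2279/266, sense −
ω_out/ω_in = -2279/266

-2279/266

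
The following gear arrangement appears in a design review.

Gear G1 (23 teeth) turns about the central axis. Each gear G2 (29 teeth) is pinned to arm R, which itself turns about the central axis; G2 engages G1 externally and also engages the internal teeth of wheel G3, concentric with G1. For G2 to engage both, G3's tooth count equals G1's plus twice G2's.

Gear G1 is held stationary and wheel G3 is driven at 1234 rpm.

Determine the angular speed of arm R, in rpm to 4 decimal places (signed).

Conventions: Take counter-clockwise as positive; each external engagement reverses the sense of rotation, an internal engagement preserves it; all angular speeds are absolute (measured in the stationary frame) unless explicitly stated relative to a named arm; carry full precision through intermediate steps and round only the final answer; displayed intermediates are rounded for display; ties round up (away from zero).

recognized (axles ride arm R): planetary set, 23/29/81 teeth
normalise by the input: solve with ω_ring = 1, then scale by 1234 rpm
ring teeth: 23 + 2·29 = 81
23(ω_sun−ω_arm) = −81(ω_ring−ω_arm),  ω_sun = 0, ω_ring = 1
23(0−ω_arm) = −81(1−ω_arm)  ⇒  104·ω_arm = 81  ⇒  ω_arm = 81/104
scale: ω_arm = 81/104 × 1234 rpm = +961.0962 rpm

+961.0962 rpm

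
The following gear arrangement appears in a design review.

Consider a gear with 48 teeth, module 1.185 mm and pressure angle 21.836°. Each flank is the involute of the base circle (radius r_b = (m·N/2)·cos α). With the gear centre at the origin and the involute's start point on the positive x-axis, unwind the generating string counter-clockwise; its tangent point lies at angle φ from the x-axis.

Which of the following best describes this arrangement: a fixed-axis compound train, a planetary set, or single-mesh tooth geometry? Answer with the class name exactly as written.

single-mesh tooth geometry

single-mesh involute tooth geometry (48T wheel at module 1.185)
classification: single-mesh tooth geometry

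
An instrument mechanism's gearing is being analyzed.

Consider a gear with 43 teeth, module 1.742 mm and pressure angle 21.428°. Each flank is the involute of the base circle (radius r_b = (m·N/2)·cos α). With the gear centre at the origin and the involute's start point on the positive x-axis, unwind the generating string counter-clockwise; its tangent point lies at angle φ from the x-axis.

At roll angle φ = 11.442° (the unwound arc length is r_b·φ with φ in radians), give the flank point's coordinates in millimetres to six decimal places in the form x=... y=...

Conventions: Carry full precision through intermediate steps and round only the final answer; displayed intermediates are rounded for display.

x=35.552432 y=0.092186

recognized (one wheel, involute flank): single-mesh tooth geometry, m = 1.742, N = 43
pitch radius r_p = m·N/2 = 1.742·43/2 = 37.453000
base radius r_b = r_p·cos α = 37.453000·cos 21.428° = 34.864151
roll angle φ = 11.442° = 0.19970057 rad
x = r_b·(cos φ + φ·sin φ) = 35.552432
y = r_b·(sin φ − φ·cos φ) = 0.092186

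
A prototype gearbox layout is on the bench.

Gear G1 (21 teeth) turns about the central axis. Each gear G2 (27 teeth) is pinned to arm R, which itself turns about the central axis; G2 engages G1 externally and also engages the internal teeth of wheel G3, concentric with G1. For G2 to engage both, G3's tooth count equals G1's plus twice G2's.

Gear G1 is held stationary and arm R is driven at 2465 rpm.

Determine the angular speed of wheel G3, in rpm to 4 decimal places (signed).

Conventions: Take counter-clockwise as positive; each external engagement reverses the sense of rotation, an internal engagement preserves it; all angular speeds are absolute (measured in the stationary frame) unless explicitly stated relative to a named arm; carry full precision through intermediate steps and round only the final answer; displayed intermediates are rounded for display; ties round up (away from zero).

+3155.2000 rpm

recognized (axles ride arm R): planetary set, 21/27/75 teeth
normalise by the input: solve with ω_arm = 1, then scale by 2465 rpm
ring teeth: 21 + 2·27 = 75
21(ω_sun−ω_arm) = −75(ω_ring−ω_arm),  ω_sun = 0, ω_arm = 1
ω_ring = 1 − (21/75)(0−1) = 32/25
scale: ω_ring = 32/25 × 2465 rpm = +3155.2000 rpm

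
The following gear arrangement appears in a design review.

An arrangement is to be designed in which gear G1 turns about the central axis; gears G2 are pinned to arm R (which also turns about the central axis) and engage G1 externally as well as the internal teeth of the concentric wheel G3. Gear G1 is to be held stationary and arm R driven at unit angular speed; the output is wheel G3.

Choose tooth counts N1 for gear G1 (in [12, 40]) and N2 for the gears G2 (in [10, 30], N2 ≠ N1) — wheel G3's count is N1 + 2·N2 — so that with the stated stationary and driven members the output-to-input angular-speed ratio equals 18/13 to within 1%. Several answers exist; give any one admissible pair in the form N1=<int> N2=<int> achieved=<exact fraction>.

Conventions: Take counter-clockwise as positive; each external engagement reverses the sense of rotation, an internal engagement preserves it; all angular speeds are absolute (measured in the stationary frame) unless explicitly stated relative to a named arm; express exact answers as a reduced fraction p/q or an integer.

topology: planetary set — design target 18/13, arm = carrier (Willis)
Willis with ω_sun = 0: ω_ring/ω_arm = (N1+N3)/N3; set equal to 18/13  ⇒  N3/N1 = 1/(18/13 − 1) = 13/5
N3 = N1 + 2·N2  ⇒  N2/N1 = (N3/N1 − 1)/2 = (13/5 − 1)/2 = 4/5
smallest multiple with N1 ≥ 12 and N2 ≥ 10: k = 3  ⇒  N1 = 3·5 = 15, N2 = 3·4 = 12 (N1 ≤ 40, N2 ≤ 30, N2 ≠ N1 ✓), N3 = 15 + 2·12 = 39
check: (N1+N3)/N3 with N1 = 15, N3 = 39 gives 18/13; |achieved − target| = 0 ≤ 9/650 ✓

N1=15 N2=12 achieved=18/13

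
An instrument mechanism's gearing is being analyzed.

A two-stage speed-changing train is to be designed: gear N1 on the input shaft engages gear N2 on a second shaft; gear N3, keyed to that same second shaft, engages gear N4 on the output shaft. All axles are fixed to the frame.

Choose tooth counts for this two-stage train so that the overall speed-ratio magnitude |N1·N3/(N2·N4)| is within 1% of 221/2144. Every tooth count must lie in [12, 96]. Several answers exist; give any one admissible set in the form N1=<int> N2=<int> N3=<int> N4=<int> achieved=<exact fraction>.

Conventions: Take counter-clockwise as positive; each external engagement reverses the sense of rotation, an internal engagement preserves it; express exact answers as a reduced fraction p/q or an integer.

N1=13 N2=32 N3=17 N4=67 achieved=221/2144

design class (target 221/2144): fixed-axis compound train
target = 221/2144 in lowest terms: an exact hit needs N1·N3 = k·221 and N2·N4 = k·2144 for one integer k, every count in [12, 96]; additionally prefer no 1:1 stage (N1 ≠ N2, N3 ≠ N4)
k = 1: N1·N3 = 221 = 13·17, N2·N4 = 2144 = 32·67
achieved = 13·17/(32·67) = 221/2144; |achieved − target| = 0 ≤ 221/214400 ✓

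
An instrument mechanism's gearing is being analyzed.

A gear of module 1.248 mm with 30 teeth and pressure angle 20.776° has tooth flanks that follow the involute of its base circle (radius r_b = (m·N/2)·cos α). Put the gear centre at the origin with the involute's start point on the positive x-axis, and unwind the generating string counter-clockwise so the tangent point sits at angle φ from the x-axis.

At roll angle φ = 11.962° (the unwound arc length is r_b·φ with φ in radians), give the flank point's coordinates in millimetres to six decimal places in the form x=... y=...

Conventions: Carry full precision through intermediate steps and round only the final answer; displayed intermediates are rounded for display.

single-mesh involute tooth geometry (30T wheel at module 1.248)
pitch radius r_p = m·N/2 = 1.248·30/2 = 18.720000
base radius r_b = r_p·cos α = 18.720000·cos 20.776° = 17.502720
roll angle φ = 11.962° = 0.20877629 rad
x = r_b·(cos φ + φ·sin φ) = 17.880023
y = r_b·(sin φ − φ·cos φ) = 0.052861

x=17.880023 y=0.052861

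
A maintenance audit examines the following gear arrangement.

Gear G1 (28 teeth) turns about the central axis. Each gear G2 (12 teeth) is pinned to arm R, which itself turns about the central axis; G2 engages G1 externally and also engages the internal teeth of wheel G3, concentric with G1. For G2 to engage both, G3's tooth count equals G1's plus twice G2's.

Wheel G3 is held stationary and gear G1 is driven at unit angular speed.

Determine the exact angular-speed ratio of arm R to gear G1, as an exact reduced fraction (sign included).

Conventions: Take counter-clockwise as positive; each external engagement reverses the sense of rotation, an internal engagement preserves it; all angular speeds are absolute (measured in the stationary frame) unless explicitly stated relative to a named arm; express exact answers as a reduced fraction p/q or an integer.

topology: planetary set — G1 28T / G2 12T / G3 52T, arm = carrier (Willis)
ring teeth: 28 + 2·12 = 52
28(ω_sun−ω_arm) = −52(ω_ring−ω_arm),  ω_ring = 0, ω_sun = 1
28(1−ω_arm) = −52(0−ω_arm)  ⇒  80·ω_arm = 28  ⇒  ω_arm = 7/20
ω_out/ω_in = 7/20

7/20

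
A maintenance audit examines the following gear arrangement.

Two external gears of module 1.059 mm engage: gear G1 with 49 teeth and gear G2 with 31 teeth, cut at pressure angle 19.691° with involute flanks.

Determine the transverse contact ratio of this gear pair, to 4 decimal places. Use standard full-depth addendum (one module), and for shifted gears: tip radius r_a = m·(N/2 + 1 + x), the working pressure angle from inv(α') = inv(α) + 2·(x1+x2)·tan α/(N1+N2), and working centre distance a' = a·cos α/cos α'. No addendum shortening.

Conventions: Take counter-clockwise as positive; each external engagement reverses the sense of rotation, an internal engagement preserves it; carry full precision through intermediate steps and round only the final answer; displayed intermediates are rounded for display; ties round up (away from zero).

recognized (one external pair, fixed centres): single-mesh tooth geometry, m = 1.059, N1 = 49, N2 = 31
base radii: r_b1 = 24.428298, r_b2 = 15.454637
tip radii: r_a1 = 27.004500, r_a2 = 17.473500
no profile shift: α' = α, a' = a
action lengths: √(r_a1²−r_b1²) = 11.510921, √(r_a2²−r_b2²) = 8.153367
base pitch p_b = π·m·cos α = 3.132398
CR = (11.510921 + 8.153367 − 42.360000·sin 19.69100°)/3.132398 = 1.721108
contact ratio ≈ 1.7211

1.7211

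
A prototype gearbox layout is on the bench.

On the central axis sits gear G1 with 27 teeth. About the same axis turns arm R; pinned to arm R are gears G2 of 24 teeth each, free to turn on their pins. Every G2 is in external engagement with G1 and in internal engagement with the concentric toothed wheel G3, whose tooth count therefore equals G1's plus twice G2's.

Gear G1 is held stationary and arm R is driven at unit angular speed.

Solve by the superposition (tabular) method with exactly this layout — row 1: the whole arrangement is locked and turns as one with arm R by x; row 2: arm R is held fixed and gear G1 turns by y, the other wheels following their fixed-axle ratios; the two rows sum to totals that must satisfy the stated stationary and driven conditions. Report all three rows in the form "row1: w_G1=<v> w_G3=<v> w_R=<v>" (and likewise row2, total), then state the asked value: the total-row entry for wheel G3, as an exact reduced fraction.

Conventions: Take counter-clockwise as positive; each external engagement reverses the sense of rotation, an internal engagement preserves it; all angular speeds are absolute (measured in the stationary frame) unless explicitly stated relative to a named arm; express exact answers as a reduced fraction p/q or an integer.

class = planetary set [G3 = 27+2·24 = 75; Willis about the carrier]
row 1 — lock + rotate with arm: ω_sun = ω_ring = ω_arm = x
row 2 (arm held, sun turns y): ω_ring = −(27/75)·y, ω_arm = 0
boundary: total ω_sun = x + y = 0 and total ω_arm = x = 1  ⇒  y = -1, x = 1
row 2 ring = −(27/75)·(-1) = 9/25
totals (row 1 + row 2): sun 1 + (-1) = 0, ring 1 + 9/25 = 34/25, arm 1 + 0 = 1
asked cell (total, ring) = 34/25

row1: w_G1=1 w_G3=1 w_R=1
row2: w_G1=-1 w_G3=9/25 w_R=0
total: w_G1=0 w_G3=34/25 w_R=1
asked value: 34/25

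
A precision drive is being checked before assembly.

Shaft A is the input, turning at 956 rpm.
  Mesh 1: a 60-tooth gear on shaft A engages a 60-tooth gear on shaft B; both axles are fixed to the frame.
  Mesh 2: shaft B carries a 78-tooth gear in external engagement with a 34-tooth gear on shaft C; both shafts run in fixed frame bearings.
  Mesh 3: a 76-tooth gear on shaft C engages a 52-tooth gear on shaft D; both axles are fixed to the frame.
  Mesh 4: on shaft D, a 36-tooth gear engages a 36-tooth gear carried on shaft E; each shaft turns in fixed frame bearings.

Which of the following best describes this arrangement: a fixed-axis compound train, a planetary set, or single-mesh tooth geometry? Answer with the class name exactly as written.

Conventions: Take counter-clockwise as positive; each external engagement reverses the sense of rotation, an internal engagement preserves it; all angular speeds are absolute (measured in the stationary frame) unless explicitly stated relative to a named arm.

fixed-axis compound train

4-mesh fixed-axis compound train (all bearings frame-fixed)
classification: fixed-axis compound train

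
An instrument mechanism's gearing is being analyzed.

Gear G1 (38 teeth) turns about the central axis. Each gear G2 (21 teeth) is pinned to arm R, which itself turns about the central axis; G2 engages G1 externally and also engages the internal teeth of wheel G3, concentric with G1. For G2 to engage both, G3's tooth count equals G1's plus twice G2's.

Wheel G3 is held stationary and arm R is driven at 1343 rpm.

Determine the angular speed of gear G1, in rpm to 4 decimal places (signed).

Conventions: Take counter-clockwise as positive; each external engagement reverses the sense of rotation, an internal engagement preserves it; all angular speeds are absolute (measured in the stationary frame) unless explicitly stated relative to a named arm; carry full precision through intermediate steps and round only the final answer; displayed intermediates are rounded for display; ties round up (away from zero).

+4170.3684 rpm

class = planetary set [G3 = 38+2·21 = 80; Willis about the carrier]
normalise by the input: solve with ω_arm = 1, then scale by 1343 rpm
ring teeth: 38 + 2·21 = 80
38(ω_sun−ω_arm) = −80(ω_ring−ω_arm),  ω_ring = 0, ω_arm = 1
ω_sun = 1 − (80/38)(0−1) = 59/19
scale: ω_sun = 59/19 × 1343 rpm = +4170.3684 rpm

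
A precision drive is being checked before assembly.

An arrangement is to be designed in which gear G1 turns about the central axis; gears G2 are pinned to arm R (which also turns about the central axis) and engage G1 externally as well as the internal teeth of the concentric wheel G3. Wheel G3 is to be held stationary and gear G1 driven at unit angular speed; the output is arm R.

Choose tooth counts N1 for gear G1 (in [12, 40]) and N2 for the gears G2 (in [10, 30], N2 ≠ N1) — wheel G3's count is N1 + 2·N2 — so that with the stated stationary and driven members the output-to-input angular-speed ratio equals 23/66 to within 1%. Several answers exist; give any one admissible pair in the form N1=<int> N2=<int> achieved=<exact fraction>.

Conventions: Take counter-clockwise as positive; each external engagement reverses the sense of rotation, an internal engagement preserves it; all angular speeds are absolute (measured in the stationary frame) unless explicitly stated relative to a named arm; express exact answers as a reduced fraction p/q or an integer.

planetary set to be sized for 23/66 (Willis relation)
Willis with ω_ring = 0: ω_arm/ω_sun = N1/(N1+N3); set equal to 23/66  ⇒  N3/N1 = 1/(23/66) − 1 = 43/23
N3 = N1 + 2·N2  ⇒  N2/N1 = (N3/N1 − 1)/2 = (43/23 − 1)/2 = 10/23
smallest multiple with N1 ≥ 12 and N2 ≥ 10: k = 1  ⇒  N1 = 1·23 = 23, N2 = 1·10 = 10 (N1 ≤ 40, N2 ≤ 30, N2 ≠ N1 ✓), N3 = 23 + 2·10 = 43
check: N1/(N1+N3) with N1 = 23, N3 = 43 gives 23/66; |achieved − target| = 0 ≤ 23/6600 ✓

N1=23 N2=10 achieved=23/66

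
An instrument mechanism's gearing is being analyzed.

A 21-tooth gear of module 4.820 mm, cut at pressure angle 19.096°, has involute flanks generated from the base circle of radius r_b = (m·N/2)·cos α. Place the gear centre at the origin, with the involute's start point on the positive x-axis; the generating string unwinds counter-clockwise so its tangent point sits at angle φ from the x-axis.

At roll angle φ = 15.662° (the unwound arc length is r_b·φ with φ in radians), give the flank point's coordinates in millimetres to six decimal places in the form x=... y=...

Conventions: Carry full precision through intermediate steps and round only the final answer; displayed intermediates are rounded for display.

x=49.578574 y=0.323191

class = single-mesh tooth geometry [base-circle involute, m = 4.820, 21T]
pitch radius r_p = m·N/2 = 4.820·21/2 = 50.610000
base radius r_b = r_p·cos α = 50.610000·cos 19.096° = 47.825020
roll angle φ = 15.662° = 0.27335347 rad
x = r_b·(cos φ + φ·sin φ) = 49.578574
y = r_b·(sin φ − φ·cos φ) = 0.323191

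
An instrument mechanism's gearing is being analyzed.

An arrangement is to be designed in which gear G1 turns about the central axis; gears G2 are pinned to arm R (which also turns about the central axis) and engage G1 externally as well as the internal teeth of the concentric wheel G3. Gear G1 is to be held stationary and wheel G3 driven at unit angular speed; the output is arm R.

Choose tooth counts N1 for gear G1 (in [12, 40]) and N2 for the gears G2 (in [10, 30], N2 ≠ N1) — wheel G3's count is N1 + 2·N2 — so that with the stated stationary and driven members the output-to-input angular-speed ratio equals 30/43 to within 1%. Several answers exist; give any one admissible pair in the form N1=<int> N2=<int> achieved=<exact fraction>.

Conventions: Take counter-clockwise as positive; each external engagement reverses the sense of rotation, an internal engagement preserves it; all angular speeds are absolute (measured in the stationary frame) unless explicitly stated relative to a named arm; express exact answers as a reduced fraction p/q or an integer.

topology: planetary set — design target 30/43, arm = carrier (Willis)
Willis with ω_sun = 0: ω_arm/ω_ring = N3/(N1+N3); set equal to 30/43  ⇒  N3/N1 = (30/43)/(1 − 30/43) = 30/13
N3 = N1 + 2·N2  ⇒  N2/N1 = (N3/N1 − 1)/2 = (30/13 − 1)/2 = 17/26
smallest multiple with N1 ≥ 12 and N2 ≥ 10: k = 1  ⇒  N1 = 1·26 = 26, N2 = 1·17 = 17 (N1 ≤ 40, N2 ≤ 30, N2 ≠ N1 ✓), N3 = 26 + 2·17 = 60
check: N3/(N1+N3) with N1 = 26, N3 = 60 gives 30/43; |achieved − target| = 0 ≤ 3/430 ✓

N1=26 N2=17 achieved=30/43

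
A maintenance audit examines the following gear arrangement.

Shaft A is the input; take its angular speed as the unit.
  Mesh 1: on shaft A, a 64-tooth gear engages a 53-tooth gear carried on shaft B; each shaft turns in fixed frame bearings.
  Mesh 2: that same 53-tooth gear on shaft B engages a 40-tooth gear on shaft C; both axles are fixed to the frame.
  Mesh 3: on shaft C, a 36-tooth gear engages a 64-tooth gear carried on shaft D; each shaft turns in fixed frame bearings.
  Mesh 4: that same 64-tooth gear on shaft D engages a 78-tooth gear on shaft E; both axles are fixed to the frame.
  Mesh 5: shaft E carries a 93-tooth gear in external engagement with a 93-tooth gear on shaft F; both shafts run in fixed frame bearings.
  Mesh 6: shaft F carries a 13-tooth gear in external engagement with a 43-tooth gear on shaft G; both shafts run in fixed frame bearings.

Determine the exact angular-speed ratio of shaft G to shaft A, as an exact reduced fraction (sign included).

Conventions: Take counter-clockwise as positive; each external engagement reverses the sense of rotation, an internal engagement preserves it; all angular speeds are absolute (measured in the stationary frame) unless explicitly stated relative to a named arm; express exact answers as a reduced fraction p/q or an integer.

class = fixed-axis compound train [6 meshes; 6 ratios multiply, 6 sense flips]
mesh 1 [64T→53T]: running ratio 64/53, sense −
mesh 2 [53T→40T]: running ratio 8/5, sense +
mesh 3 [36T→64T]: running ratio 9/10, sense −
mesh 4 [64T→78T]: running ratio 48/65, sense +
mesh 5 [93T→93T]: running ratio 48/65, sense −
mesh 6 [13T→43T]: running ratio 48/215, sense +
ω_out/ω_in = 48/215

48/215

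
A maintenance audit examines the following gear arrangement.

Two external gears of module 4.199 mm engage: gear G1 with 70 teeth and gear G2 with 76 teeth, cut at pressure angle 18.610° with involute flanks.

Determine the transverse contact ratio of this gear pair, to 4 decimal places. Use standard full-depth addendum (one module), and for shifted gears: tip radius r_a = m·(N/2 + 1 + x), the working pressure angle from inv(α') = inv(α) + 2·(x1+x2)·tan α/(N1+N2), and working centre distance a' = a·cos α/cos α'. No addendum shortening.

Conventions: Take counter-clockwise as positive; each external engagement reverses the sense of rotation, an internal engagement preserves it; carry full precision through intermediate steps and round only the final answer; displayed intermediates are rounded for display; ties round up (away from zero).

1.9023

topology: single-mesh involute geometry — m = 4.199, 70T/76T pair
base radii: r_b1 = 139.280601, r_b2 = 151.218938
tip radii: r_a1 = 151.164000, r_a2 = 163.761000
no profile shift: α' = α, a' = a
action lengths: √(r_a1²−r_b1²) = 58.749205, √(r_a2²−r_b2²) = 62.852986
base pitch p_b = π·m·cos α = 12.501797
CR = (58.749205 + 62.852986 − 306.527000·sin 18.61000°)/12.501797 = 1.902274
contact ratio ≈ 1.9023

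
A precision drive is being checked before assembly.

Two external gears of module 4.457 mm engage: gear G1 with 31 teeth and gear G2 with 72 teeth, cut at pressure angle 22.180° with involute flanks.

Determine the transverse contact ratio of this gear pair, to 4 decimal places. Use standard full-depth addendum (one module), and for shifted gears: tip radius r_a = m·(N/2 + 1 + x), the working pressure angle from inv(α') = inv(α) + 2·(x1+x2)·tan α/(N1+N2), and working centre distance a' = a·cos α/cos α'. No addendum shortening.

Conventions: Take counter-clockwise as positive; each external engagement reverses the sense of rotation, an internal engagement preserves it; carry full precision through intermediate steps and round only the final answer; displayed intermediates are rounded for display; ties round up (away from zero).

single-mesh involute tooth geometry (31T engaging 72T at module 4.457)
base radii: r_b1 = 63.971488, r_b2 = 148.578940
tip radii: r_a1 = 73.540500, r_a2 = 164.909000
no profile shift: α' = α, a' = a
action lengths: √(r_a1²−r_b1²) = 36.274700, √(r_a2²−r_b2²) = 71.549122
base pitch p_b = π·m·cos α = 12.965959
CR = (36.274700 + 71.549122 − 229.535500·sin 22.18000°)/12.965959 = 1.632747
contact ratio ≈ 1.6327

1.6327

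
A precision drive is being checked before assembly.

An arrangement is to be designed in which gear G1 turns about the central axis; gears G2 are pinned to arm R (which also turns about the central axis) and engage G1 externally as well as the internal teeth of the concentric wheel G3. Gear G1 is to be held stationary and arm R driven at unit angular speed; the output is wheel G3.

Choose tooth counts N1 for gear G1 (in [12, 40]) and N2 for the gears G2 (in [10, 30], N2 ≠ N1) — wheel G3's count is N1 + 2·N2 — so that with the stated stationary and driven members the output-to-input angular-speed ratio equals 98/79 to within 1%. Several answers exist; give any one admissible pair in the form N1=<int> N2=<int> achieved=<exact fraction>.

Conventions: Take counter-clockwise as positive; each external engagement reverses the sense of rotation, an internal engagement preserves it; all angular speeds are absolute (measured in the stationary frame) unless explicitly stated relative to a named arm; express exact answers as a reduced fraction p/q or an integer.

planetary set to be sized for 98/79 (Willis relation)
Willis with ω_sun = 0: ω_ring/ω_arm = (N1+N3)/N3; set equal to 98/79  ⇒  N3/N1 = 1/(98/79 − 1) = 79/19
N3 = N1 + 2·N2  ⇒  N2/N1 = (N3/N1 − 1)/2 = (79/19 − 1)/2 = 30/19
smallest multiple with N1 ≥ 12 and N2 ≥ 10: k = 1  ⇒  N1 = 1·19 = 19, N2 = 1·30 = 30 (N1 ≤ 40, N2 ≤ 30, N2 ≠ N1 ✓), N3 = 19 + 2·30 = 79
check: (N1+N3)/N3 with N1 = 19, N3 = 79 gives 98/79; |achieved − target| = 0 ≤ 49/3950 ✓

N1=19 N2=30 achieved=98/79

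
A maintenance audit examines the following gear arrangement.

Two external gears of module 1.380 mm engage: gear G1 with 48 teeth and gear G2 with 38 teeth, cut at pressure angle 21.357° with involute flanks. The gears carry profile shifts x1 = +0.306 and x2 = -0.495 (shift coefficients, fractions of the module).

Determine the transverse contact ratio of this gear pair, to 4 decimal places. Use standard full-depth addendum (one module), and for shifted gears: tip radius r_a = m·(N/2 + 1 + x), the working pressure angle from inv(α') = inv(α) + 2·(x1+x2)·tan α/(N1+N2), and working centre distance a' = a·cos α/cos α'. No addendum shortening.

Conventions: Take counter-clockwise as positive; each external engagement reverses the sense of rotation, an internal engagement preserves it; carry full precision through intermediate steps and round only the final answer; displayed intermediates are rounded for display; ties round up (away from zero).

single-mesh involute tooth geometry (48T engaging 38T at module 1.380)
base radii: r_b1 = 30.845629, r_b2 = 24.419457
tip radii: r_a1 = 34.922280, r_a2 = 26.916900
inv(α') = inv(21.357°) + 2·(+0.306-0.495)·tan α/(48+38) = 0.01656153  ⇒  α' = 20.69044°
a' = a·cos α / cos α' = 59.3400·cos 21.357°/cos 20.69044° = 59.075262
action lengths: √(r_a1²−r_b1²) = 16.374150, √(r_a2²−r_b2²) = 11.322970
base pitch p_b = π·m·cos α = 4.037683
CR = (16.374150 + 11.322970 − 59.075262·sin 20.69044°)/4.037683 = 1.690258
contact ratio ≈ 1.6903

1.6903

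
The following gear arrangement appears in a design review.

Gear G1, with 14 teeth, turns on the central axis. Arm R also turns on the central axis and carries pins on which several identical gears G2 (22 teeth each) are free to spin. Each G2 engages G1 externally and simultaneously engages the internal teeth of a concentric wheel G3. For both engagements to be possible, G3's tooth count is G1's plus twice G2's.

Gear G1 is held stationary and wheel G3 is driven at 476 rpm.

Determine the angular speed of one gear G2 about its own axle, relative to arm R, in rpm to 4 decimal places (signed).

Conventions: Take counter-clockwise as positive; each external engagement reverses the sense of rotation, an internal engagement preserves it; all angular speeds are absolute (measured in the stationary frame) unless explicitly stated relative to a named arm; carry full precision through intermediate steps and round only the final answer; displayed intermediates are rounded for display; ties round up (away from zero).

+244.0101 rpm

class = planetary set [G3 = 14+2·22 = 58; Willis about the carrier]
normalise by the input: solve with ω_ring = 1, then scale by 476 rpm
ring teeth: 14 + 2·22 = 58
14(ω_sun−ω_arm) = −58(ω_ring−ω_arm),  ω_sun = 0, ω_ring = 1
14(0−ω_arm) = −58(1−ω_arm)  ⇒  72·ω_arm = 58  ⇒  ω_arm = 29/36
sun–planet mesh: 14·(0−29/36) = −22·(ω_p−ω_arm)  ⇒  ω_p−ω_arm = 203/396
scale: ω_p−ω_arm = 203/396 × 476 rpm = +244.0101 rpm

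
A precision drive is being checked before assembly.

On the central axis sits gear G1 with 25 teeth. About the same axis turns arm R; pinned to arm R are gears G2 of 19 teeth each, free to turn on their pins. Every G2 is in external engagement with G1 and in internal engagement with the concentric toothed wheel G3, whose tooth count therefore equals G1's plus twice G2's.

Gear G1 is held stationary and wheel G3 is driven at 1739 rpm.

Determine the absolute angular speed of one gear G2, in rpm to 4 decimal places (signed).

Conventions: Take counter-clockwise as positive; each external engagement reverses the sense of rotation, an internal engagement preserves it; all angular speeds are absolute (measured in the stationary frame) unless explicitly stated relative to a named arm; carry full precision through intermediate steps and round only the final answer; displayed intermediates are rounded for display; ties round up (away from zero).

recognized (axles ride arm R): planetary set, 25/19/63 teeth
normalise by the input: solve with ω_ring = 1, then scale by 1739 rpm
ring teeth: 25 + 2·19 = 63
25(ω_sun−ω_arm) = −63(ω_ring−ω_arm),  ω_sun = 0, ω_ring = 1
25(0−ω_arm) = −63(1−ω_arm)  ⇒  88·ω_arm = 63  ⇒  ω_arm = 63/88
sun–planet mesh: 25·(0−63/88) = −19·(ω_p−ω_arm)  ⇒  ω_p−ω_arm = 1575/1672
ω_p = 63/88 + 1575/1672 = 63/38
scale: ω_p = 63/38 × 1739 rpm = +2883.0789 rpm

+2883.0789 rpm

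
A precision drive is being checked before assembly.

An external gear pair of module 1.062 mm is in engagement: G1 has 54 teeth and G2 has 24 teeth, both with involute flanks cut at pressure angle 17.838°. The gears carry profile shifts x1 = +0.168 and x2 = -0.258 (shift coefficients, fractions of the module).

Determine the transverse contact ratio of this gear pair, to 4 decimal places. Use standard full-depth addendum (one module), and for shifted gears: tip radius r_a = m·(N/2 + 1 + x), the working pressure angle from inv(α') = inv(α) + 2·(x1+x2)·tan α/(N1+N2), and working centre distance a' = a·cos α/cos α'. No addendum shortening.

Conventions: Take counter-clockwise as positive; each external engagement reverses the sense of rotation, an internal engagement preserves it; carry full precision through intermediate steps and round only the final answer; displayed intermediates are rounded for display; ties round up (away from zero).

1.8475

recognized (one external pair, fixed centres): single-mesh tooth geometry, m = 1.062, N1 = 54, N2 = 24
base radii: r_b1 = 27.295539, r_b2 = 12.131351
tip radii: r_a1 = 29.914416, r_a2 = 13.532004
inv(α') = inv(17.838°) + 2·(+0.168-0.258)·tan α/(54+24) = 0.00972218  ⇒  α' = 17.41659°
a' = a·cos α / cos α' = 41.4180·cos 17.838°/cos 17.41659° = 41.321319
action lengths: √(r_a1²−r_b1²) = 12.240337, √(r_a2²−r_b2²) = 5.995454
base pitch p_b = π·m·cos α = 3.175980
CR = (12.240337 + 5.995454 − 41.321319·sin 17.41659°)/3.175980 = 1.847497
contact ratio ≈ 1.8475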